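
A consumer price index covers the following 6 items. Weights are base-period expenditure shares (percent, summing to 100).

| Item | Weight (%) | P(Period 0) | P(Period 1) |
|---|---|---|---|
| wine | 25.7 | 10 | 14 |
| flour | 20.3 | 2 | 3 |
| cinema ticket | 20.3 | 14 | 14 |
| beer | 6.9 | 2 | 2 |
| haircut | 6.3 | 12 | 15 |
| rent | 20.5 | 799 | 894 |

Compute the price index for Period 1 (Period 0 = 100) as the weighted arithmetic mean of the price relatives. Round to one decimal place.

124.4

wine: 25.7 × (14/10) = 25.7 × 1.400000 = 35.9800
flour: 20.3 × (3/2) = 20.3 × 1.500000 = 30.4500
cinema ticket: 20.3 × (14/14) = 20.3 × 1.000000 = 20.3000
beer: 6.9 × (2/2) = 6.9 × 1.000000 = 6.9000
haircut: 6.3 × (15/12) = 6.3 × 1.250000 = 7.8750
rent: 20.5 × (894/799) = 20.5 × 1.118899 = 22.9374
Index = Σ wᵢ·(p₁ᵢ/p₀ᵢ) = 35.9800 + 30.4500 + 20.3000 + 6.9000 + 7.8750 + 22.9374 = 124.4424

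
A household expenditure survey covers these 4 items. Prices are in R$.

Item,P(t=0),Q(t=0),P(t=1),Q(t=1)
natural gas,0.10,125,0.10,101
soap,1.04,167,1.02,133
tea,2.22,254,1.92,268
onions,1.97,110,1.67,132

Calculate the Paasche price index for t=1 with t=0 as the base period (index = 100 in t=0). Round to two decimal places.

87.78

Paasche price index uses current-period quantities as weights.
ΣP(t=1)·Q(t=1) = 0.10×101 + 1.02×133 + 1.92×268 + 1.67×132 = 10.1 + 135.66 + 514.56 + 220.44 = 880.76
ΣP(t=0)·Q(t=1) = 0.10×101 + 1.04×133 + 2.22×268 + 1.97×132 = 10.1 + 138.32 + 594.96 + 260.04 = 1003.42
Index = 880.76 / 1003.42 × 100 = 87.7758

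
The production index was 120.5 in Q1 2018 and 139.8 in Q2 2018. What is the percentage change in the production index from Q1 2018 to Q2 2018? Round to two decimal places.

16.02%

Change = (139.8 − 120.5) / 120.5 × 100
       = 19.3 / 120.5 × 100 = 16.0166%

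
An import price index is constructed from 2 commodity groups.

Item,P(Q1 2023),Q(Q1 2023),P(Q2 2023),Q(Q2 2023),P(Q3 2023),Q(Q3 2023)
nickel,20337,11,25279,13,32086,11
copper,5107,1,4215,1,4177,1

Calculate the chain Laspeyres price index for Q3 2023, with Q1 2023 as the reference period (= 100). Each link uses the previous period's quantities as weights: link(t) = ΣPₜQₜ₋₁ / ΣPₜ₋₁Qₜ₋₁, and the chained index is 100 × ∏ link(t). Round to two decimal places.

Link Q1 2023→Q2 2023:
ΣP(Q2 2023)Q(Q1 2023) = 25279×11 + 4215×1 = 278069 + 4215 = 282284
ΣP(Q1 2023)Q(Q1 2023) = 20337×11 + 5107×1 = 223707 + 5107 = 228814
link = 282284/228814 = 1.233683
Link Q2 2023→Q3 2023:
ΣP(Q3 2023)Q(Q2 2023) = 32086×13 + 4177×1 = 417118 + 4177 = 421295
ΣP(Q2 2023)Q(Q2 2023) = 25279×13 + 4215×1 = 328627 + 4215 = 332842
link = 421295/332842 = 1.265751
Chained index = 100 × 1.233683 × 1.265751 = 156.1535

156.15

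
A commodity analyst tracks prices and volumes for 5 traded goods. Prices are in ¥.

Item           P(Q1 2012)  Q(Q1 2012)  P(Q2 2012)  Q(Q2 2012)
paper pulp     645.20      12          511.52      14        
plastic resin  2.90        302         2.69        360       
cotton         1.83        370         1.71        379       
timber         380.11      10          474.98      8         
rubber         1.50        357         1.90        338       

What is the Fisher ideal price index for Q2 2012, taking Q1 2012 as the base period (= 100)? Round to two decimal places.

93.88

Laspeyres component (base-period weights):
ΣP(Q2 2012)Q(Q1 2012) = 511.52×12 + 2.69×302 + 1.71×370 + 474.98×10 + 1.90×357 = 6138.24 + 812.38 + 632.7 + 4749.8 + 678.3 = 13011.42
ΣP(Q1 2012)Q(Q1 2012) = 645.20×12 + 2.90×302 + 1.83×370 + 380.11×10 + 1.50×357 = 7742.4 + 875.8 + 677.1 + 3801.1 + 535.5 = 13631.9
L = 13011.42 / 13631.9 × 100 = 95.4483
Paasche component (current-period weights):
ΣP(Q2 2012)Q(Q2 2012) = 511.52×14 + 2.69×360 + 1.71×379 + 474.98×8 + 1.90×338 = 7161.28 + 968.4 + 648.09 + 3799.84 + 642.2 = 13219.81
ΣP(Q1 2012)Q(Q2 2012) = 645.20×14 + 2.90×360 + 1.83×379 + 380.11×8 + 1.50×338 = 9032.8 + 1044 + 693.57 + 3040.88 + 507 = 14318.25
P = 13219.81 / 14318.25 × 100 = 92.3284
Fisher = √(L × P) = √(95.4483 × 92.3284) = 93.8754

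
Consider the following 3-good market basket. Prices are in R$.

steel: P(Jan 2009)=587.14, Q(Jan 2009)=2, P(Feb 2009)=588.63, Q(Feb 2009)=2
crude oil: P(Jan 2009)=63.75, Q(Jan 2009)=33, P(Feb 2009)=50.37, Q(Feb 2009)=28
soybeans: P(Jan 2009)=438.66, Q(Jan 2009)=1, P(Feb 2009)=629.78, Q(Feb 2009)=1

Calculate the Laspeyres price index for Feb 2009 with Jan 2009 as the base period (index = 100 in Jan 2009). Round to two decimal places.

Laspeyres price index uses base-period quantities as weights.
ΣP(Feb 2009)·Q(Jan 2009) = 588.63×2 + 50.37×33 + 629.78×1 = 1177.26 + 1662.21 + 629.78 = 3469.25
ΣP(Jan 2009)·Q(Jan 2009) = 587.14×2 + 63.75×33 + 438.66×1 = 1174.28 + 2103.75 + 438.66 = 3716.69
Index = 3469.25 / 3716.69 × 100 = 93.3425

93.34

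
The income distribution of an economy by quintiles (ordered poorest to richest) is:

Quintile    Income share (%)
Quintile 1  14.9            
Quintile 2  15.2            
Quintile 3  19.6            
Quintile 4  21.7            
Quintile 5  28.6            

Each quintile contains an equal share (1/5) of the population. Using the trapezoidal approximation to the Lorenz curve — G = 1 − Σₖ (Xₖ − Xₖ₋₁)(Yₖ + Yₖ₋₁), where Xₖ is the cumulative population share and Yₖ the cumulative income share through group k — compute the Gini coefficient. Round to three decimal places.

0.136

Cumulative income shares Yₖ: 0.1490, 0.3010, 0.4970, 0.7140, 1.0000
Σ (Xₖ−Xₖ₋₁)(Yₖ+Yₖ₋₁) = (1/5)(0.1490+0.0000) + (1/5)(0.3010+0.1490) + (1/5)(0.4970+0.3010) + (1/5)(0.7140+0.4970) + (1/5)(1.0000+0.7140)
  = 0.0298 + 0.0900 + 0.1596 + 0.2422 + 0.3428 = 0.8644
G = 1 − 0.8644 = 0.1356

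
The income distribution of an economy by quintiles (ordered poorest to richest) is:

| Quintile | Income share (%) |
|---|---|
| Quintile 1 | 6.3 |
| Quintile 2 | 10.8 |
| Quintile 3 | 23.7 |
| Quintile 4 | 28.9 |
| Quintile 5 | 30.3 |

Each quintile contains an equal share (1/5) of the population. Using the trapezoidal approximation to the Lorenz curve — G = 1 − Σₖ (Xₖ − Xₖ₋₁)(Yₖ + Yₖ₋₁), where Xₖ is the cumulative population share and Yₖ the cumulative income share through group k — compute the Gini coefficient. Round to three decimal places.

Cumulative income shares Yₖ: 0.0630, 0.1710, 0.4080, 0.6970, 1.0000
Σ (Xₖ−Xₖ₋₁)(Yₖ+Yₖ₋₁) = (1/5)(0.0630+0.0000) + (1/5)(0.1710+0.0630) + (1/5)(0.4080+0.1710) + (1/5)(0.6970+0.4080) + (1/5)(1.0000+0.6970)
  = 0.0126 + 0.0468 + 0.1158 + 0.2210 + 0.3394 = 0.7356
G = 1 − 0.7356 = 0.2644

0.264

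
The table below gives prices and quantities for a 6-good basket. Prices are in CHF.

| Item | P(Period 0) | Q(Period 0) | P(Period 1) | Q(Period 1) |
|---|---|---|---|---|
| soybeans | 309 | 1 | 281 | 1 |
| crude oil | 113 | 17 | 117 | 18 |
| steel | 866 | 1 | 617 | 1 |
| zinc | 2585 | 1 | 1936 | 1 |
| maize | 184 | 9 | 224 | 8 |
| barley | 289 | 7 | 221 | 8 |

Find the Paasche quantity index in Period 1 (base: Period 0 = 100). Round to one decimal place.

Paasche quantity index uses current-period prices as weights.
ΣP(Period 1)·Q(Period 1) = 281×1 + 117×18 + 617×1 + 1936×1 + 224×8 + 221×8 = 281 + 2106 + 617 + 1936 + 1792 + 1768 = 8500
ΣP(Period 1)·Q(Period 0) = 281×1 + 117×17 + 617×1 + 1936×1 + 224×9 + 221×7 = 281 + 1989 + 617 + 1936 + 2016 + 1547 = 8386
Index = 8500 / 8386 × 100 = 101.3594

101.4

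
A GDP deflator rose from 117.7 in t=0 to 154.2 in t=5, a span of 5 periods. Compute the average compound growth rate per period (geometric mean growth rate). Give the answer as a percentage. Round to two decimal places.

5.55%

Growth factor = (154.2/117.7)^(1/5) = (1.310110)^(1/5) = 1.055508
Growth rate = 1.055508 − 1 = 0.055508 = 5.5508%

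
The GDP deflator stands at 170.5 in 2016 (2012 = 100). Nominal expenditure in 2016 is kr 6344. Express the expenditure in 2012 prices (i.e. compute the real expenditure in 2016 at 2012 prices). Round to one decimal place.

Real = Nominal ÷ (Index/100) = 6344 ÷ (170.5/100)
     = 6344 ÷ 1.705 = 3720.8211

3720.8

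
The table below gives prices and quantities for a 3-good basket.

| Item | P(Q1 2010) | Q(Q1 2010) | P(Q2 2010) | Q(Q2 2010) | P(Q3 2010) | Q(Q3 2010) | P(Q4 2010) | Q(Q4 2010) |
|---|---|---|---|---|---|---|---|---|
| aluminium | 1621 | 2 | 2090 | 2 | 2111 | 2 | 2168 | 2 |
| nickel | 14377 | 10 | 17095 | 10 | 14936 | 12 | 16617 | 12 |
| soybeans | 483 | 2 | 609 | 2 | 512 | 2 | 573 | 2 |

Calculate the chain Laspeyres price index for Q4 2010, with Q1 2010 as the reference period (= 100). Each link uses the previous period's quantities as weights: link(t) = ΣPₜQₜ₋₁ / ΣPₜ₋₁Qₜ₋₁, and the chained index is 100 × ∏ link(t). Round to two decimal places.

116.04

Link Q1 2010→Q2 2010:
ΣP(Q2 2010)Q(Q1 2010) = 2090×2 + 17095×10 + 609×2 = 4180 + 170950 + 1218 = 176348
ΣP(Q1 2010)Q(Q1 2010) = 1621×2 + 14377×10 + 483×2 = 3242 + 143770 + 966 = 147978
link = 176348/147978 = 1.191718
Link Q2 2010→Q3 2010:
ΣP(Q3 2010)Q(Q2 2010) = 2111×2 + 14936×10 + 512×2 = 4222 + 149360 + 1024 = 154606
ΣP(Q2 2010)Q(Q2 2010) = 2090×2 + 17095×10 + 609×2 = 4180 + 170950 + 1218 = 176348
link = 154606/176348 = 0.876710
Link Q3 2010→Q4 2010:
ΣP(Q4 2010)Q(Q3 2010) = 2168×2 + 16617×12 + 573×2 = 4336 + 199404 + 1146 = 204886
ΣP(Q3 2010)Q(Q3 2010) = 2111×2 + 14936×12 + 512×2 = 4222 + 179232 + 1024 = 184478
link = 204886/184478 = 1.110626
Chained index = 100 × 1.191718 × 0.876710 × 1.110626 = 116.0371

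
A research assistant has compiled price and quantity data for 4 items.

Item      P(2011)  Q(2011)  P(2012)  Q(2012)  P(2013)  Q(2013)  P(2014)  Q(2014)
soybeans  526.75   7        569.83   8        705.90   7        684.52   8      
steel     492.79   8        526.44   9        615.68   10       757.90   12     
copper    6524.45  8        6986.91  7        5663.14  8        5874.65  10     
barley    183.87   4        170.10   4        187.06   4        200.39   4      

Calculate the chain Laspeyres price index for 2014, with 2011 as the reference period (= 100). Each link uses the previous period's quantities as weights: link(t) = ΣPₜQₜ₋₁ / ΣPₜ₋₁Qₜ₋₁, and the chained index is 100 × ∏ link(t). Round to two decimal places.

Link 2011→2012:
ΣP(2012)Q(2011) = 569.83×7 + 526.44×8 + 6986.91×8 + 170.10×4 = 3988.81 + 4211.52 + 55895.28 + 680.4 = 64776.01
ΣP(2011)Q(2011) = 526.75×7 + 492.79×8 + 6524.45×8 + 183.87×4 = 3687.25 + 3942.32 + 52195.6 + 735.48 = 60560.65
link = 64776.01/60560.65 = 1.069606
Link 2012→2013:
ΣP(2013)Q(2012) = 705.90×8 + 615.68×9 + 5663.14×7 + 187.06×4 = 5647.2 + 5541.12 + 39641.98 + 748.24 = 51578.54
ΣP(2012)Q(2012) = 569.83×8 + 526.44×9 + 6986.91×7 + 170.10×4 = 4558.64 + 4737.96 + 48908.37 + 680.4 = 58885.37
link = 51578.54/58885.37 = 0.875914
Link 2013→2014:
ΣP(2014)Q(2013) = 684.52×7 + 757.90×10 + 5874.65×8 + 200.39×4 = 4791.64 + 7579 + 46997.2 + 801.56 = 60169.4
ΣP(2013)Q(2013) = 705.90×7 + 615.68×10 + 5663.14×8 + 187.06×4 = 4941.3 + 6156.8 + 45305.12 + 748.24 = 57151.46
link = 60169.4/57151.46 = 1.052806
Chained index = 100 × 1.069606 × 0.875914 × 1.052806 = 98.6356

98.64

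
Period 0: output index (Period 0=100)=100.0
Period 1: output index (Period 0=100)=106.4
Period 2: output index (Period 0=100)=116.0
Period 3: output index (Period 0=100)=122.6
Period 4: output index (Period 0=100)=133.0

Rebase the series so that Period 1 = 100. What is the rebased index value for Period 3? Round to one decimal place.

Rebased(Period 3) = 122.6 / 106.4 × 100 = 115.2256

115.2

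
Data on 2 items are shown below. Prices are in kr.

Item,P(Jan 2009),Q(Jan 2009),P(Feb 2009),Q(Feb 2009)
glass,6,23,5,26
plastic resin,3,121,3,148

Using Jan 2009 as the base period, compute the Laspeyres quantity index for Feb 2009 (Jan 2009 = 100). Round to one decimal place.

Laspeyres quantity index uses base-period prices as weights.
ΣP(Jan 2009)·Q(Feb 2009) = 6×26 + 3×148 = 156 + 444 = 600
ΣP(Jan 2009)·Q(Jan 2009) = 6×23 + 3×121 = 138 + 363 = 501
Index = 600 / 501 × 100 = 119.7605

119.8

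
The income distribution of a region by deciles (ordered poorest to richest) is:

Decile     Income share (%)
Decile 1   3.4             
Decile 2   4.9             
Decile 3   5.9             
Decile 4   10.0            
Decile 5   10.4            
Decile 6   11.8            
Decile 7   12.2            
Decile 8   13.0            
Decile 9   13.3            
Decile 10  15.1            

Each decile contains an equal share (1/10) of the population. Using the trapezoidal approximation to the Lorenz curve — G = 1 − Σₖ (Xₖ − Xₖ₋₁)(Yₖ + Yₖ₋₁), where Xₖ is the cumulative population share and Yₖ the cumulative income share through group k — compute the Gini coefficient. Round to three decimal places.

Cumulative income shares Yₖ: 0.0340, 0.0830, 0.1420, 0.2420, 0.3460, 0.4640, 0.5860, 0.7160, 0.8490, 1.0000
Σ (Xₖ−Xₖ₋₁)(Yₖ+Yₖ₋₁) = (1/10)(0.0340+0.0000) + (1/10)(0.0830+0.0340) + (1/10)(0.1420+0.0830) + (1/10)(0.2420+0.1420) + (1/10)(0.3460+0.2420) + (1/10)(0.4640+0.3460) + (1/10)(0.5860+0.4640) + (1/10)(0.7160+0.5860) + (1/10)(0.8490+0.7160) + (1/10)(1.0000+0.8490)
  = 0.0034 + 0.0117 + 0.0225 + 0.0384 + 0.0588 + 0.0810 + 0.1050 + 0.1302 + 0.1565 + 0.1849 = 0.7924
G = 1 − 0.7924 = 0.2076

0.208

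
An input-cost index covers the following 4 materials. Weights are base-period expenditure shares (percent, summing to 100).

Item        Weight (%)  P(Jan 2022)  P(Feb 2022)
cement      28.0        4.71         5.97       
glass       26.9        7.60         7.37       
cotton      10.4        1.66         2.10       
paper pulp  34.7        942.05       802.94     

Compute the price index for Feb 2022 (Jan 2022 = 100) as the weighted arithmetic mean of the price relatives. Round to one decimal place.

cement: 28.0 × (5.97/4.71) = 28.0 × 1.267516 = 35.4904
glass: 26.9 × (7.37/7.60) = 26.9 × 0.969737 = 26.0859
cotton: 10.4 × (2.10/1.66) = 10.4 × 1.265060 = 13.1566
paper pulp: 34.7 × (802.94/942.05) = 34.7 × 0.852333 = 29.5759
Index = Σ wᵢ·(p₁ᵢ/p₀ᵢ) = 35.4904 + 26.0859 + 13.1566 + 29.5759 = 104.3089

104.3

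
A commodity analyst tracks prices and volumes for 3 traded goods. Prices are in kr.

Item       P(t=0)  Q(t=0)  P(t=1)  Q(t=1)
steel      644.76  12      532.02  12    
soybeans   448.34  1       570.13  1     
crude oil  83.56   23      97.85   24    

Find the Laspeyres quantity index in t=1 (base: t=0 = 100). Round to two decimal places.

Laspeyres quantity index uses base-period prices as weights.
ΣP(t=0)·Q(t=1) = 644.76×12 + 448.34×1 + 83.56×24 = 7737.12 + 448.34 + 2005.44 = 10190.9
ΣP(t=0)·Q(t=0) = 644.76×12 + 448.34×1 + 83.56×23 = 7737.12 + 448.34 + 1921.88 = 10107.34
Index = 10190.9 / 10107.34 × 100 = 100.8267

100.83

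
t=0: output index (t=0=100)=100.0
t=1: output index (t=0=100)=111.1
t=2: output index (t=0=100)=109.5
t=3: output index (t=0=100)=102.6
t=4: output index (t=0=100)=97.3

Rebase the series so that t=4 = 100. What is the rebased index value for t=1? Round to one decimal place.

Rebased(t=1) = 111.1 / 97.3 × 100 = 114.1829

114.2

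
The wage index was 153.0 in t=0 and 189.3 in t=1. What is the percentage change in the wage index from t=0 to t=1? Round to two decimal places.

Change = (189.3 − 153.0) / 153.0 × 100
       = 36.3 / 153.0 × 100 = 23.7255%

23.73%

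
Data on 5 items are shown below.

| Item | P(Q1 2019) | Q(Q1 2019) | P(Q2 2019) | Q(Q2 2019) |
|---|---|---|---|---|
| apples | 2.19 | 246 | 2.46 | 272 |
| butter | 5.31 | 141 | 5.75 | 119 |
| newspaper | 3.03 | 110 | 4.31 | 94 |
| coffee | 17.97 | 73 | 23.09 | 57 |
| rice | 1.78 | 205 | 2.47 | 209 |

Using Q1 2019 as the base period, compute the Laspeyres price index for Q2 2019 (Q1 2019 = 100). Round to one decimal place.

Laspeyres price index uses base-period quantities as weights.
ΣP(Q2 2019)·Q(Q1 2019) = 2.46×246 + 5.75×141 + 4.31×110 + 23.09×73 + 2.47×205 = 605.16 + 810.75 + 474.1 + 1685.57 + 506.35 = 4081.93
ΣP(Q1 2019)·Q(Q1 2019) = 2.19×246 + 5.31×141 + 3.03×110 + 17.97×73 + 1.78×205 = 538.74 + 748.71 + 333.3 + 1311.81 + 364.9 = 3297.46
Index = 4081.93 / 3297.46 × 100 = 123.7901

123.8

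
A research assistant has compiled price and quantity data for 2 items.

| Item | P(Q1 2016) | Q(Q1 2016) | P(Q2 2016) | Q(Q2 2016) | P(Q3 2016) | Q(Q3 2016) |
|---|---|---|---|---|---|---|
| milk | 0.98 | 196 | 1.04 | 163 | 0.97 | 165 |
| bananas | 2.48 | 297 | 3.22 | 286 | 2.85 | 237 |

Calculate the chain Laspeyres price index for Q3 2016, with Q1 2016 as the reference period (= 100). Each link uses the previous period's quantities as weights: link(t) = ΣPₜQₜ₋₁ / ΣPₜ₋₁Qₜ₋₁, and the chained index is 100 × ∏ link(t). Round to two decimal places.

111.50

Link Q1 2016→Q2 2016:
ΣP(Q2 2016)Q(Q1 2016) = 1.04×196 + 3.22×297 = 203.84 + 956.34 = 1160.18
ΣP(Q1 2016)Q(Q1 2016) = 0.98×196 + 2.48×297 = 192.08 + 736.56 = 928.64
link = 1160.18/928.64 = 1.249332
Link Q2 2016→Q3 2016:
ΣP(Q3 2016)Q(Q2 2016) = 0.97×163 + 2.85×286 = 158.11 + 815.1 = 973.21
ΣP(Q2 2016)Q(Q2 2016) = 1.04×163 + 3.22×286 = 169.52 + 920.92 = 1090.44
link = 973.21/1090.44 = 0.892493
Chained index = 100 × 1.249332 × 0.892493 = 111.5020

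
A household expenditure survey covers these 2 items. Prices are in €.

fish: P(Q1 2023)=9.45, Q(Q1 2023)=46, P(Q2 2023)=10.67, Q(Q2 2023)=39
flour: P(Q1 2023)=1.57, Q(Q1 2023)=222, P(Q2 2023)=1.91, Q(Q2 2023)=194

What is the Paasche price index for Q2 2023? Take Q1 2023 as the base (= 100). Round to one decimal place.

116.9

Paasche price index uses current-period quantities as weights.
ΣP(Q2 2023)·Q(Q2 2023) = 10.67×39 + 1.91×194 = 416.13 + 370.54 = 786.67
ΣP(Q1 2023)·Q(Q2 2023) = 9.45×39 + 1.57×194 = 368.55 + 304.58 = 673.13
Index = 786.67 / 673.13 × 100 = 116.8675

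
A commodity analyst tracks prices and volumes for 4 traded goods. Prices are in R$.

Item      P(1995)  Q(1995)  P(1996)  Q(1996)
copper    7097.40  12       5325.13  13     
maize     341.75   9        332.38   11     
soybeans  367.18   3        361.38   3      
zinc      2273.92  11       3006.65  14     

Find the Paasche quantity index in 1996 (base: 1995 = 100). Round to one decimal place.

Paasche quantity index uses current-period prices as weights.
ΣP(1996)·Q(1996) = 5325.13×13 + 332.38×11 + 361.38×3 + 3006.65×14 = 69226.69 + 3656.18 + 1084.14 + 42093.1 = 116060.11
ΣP(1996)·Q(1995) = 5325.13×12 + 332.38×9 + 361.38×3 + 3006.65×11 = 63901.56 + 2991.42 + 1084.14 + 33073.15 = 101050.27
Index = 116060.11 / 101050.27 × 100 = 114.8538

114.9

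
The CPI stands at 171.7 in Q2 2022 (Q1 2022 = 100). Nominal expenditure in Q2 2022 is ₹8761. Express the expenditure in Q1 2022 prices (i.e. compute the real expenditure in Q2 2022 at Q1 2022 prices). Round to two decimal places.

5102.50

Real = Nominal ÷ (Index/100) = 8761 ÷ (171.7/100)
     = 8761 ÷ 1.717 = 5102.5044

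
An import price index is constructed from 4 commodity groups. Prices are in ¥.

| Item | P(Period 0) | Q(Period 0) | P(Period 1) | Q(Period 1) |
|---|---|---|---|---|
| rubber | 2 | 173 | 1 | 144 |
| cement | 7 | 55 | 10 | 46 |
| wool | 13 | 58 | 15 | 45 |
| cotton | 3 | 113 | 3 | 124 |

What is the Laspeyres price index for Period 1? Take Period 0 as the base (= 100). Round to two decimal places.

105.92

Laspeyres price index uses base-period quantities as weights.
ΣP(Period 1)·Q(Period 0) = 1×173 + 10×55 + 15×58 + 3×113 = 173 + 550 + 870 + 339 = 1932
ΣP(Period 0)·Q(Period 0) = 2×173 + 7×55 + 13×58 + 3×113 = 346 + 385 + 754 + 339 = 1824
Index = 1932 / 1824 × 100 = 105.9211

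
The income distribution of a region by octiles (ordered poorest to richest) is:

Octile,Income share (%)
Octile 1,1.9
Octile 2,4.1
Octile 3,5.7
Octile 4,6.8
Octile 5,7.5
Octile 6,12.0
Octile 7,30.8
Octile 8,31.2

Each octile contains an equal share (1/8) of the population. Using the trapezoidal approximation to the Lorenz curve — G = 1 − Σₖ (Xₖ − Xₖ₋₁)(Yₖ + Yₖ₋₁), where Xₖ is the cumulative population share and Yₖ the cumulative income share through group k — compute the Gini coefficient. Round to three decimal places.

0.448

Cumulative income shares Yₖ: 0.0190, 0.0600, 0.1170, 0.1850, 0.2600, 0.3800, 0.6880, 1.0000
Σ (Xₖ−Xₖ₋₁)(Yₖ+Yₖ₋₁) = (1/8)(0.0190+0.0000) + (1/8)(0.0600+0.0190) + (1/8)(0.1170+0.0600) + (1/8)(0.1850+0.1170) + (1/8)(0.2600+0.1850) + (1/8)(0.3800+0.2600) + (1/8)(0.6880+0.3800) + (1/8)(1.0000+0.6880)
  = 0.0024 + 0.0099 + 0.0221 + 0.0377 + 0.0556 + 0.0800 + 0.1335 + 0.2110 = 0.5523
G = 1 − 0.5523 = 0.4477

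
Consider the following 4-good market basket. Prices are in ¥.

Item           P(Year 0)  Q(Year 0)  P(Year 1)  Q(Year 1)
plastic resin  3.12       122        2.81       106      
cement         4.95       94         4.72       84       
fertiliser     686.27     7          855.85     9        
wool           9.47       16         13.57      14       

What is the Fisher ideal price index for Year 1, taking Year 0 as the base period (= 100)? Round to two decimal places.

Laspeyres component (base-period weights):
ΣP(Year 1)Q(Year 0) = 2.81×122 + 4.72×94 + 855.85×7 + 13.57×16 = 342.82 + 443.68 + 5990.95 + 217.12 = 6994.57
ΣP(Year 0)Q(Year 0) = 3.12×122 + 4.95×94 + 686.27×7 + 9.47×16 = 380.64 + 465.3 + 4803.89 + 151.52 = 5801.35
L = 6994.57 / 5801.35 × 100 = 120.5680
Paasche component (current-period weights):
ΣP(Year 1)Q(Year 1) = 2.81×106 + 4.72×84 + 855.85×9 + 13.57×14 = 297.86 + 396.48 + 7702.65 + 189.98 = 8586.97
ΣP(Year 0)Q(Year 1) = 3.12×106 + 4.95×84 + 686.27×9 + 9.47×14 = 330.72 + 415.8 + 6176.43 + 132.58 = 7055.53
P = 8586.97 / 7055.53 × 100 = 121.7055
Fisher = √(L × P) = √(120.5680 × 121.7055) = 121.1354

121.14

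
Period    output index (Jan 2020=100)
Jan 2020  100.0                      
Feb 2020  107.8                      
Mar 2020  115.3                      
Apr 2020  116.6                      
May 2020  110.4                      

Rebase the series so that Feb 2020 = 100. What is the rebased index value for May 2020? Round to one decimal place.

Rebased(May 2020) = 110.4 / 107.8 × 100 = 102.4119

102.4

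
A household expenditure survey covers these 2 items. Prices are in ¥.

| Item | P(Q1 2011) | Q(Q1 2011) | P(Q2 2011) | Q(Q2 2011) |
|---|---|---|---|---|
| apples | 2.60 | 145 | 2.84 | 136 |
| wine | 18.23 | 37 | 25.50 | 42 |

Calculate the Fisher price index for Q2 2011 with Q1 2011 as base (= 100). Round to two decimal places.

129.54

Laspeyres component (base-period weights):
ΣP(Q2 2011)Q(Q1 2011) = 2.84×145 + 25.50×37 = 411.8 + 943.5 = 1355.3
ΣP(Q1 2011)Q(Q1 2011) = 2.60×145 + 18.23×37 = 377 + 674.51 = 1051.51
L = 1355.3 / 1051.51 × 100 = 128.8908
Paasche component (current-period weights):
ΣP(Q2 2011)Q(Q2 2011) = 2.84×136 + 25.50×42 = 386.24 + 1071 = 1457.24
ΣP(Q1 2011)Q(Q2 2011) = 2.60×136 + 18.23×42 = 353.6 + 765.66 = 1119.26
P = 1457.24 / 1119.26 × 100 = 130.1967
Fisher = √(L × P) = √(128.8908 × 130.1967) = 129.5421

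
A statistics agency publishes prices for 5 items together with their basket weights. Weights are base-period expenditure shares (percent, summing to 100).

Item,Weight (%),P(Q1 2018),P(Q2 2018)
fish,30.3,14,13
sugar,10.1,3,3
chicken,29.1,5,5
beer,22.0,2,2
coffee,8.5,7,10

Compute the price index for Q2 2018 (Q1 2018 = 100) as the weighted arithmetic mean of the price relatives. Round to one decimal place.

101.5

fish: 30.3 × (13/14) = 30.3 × 0.928571 = 28.1357
sugar: 10.1 × (3/3) = 10.1 × 1.000000 = 10.1000
chicken: 29.1 × (5/5) = 29.1 × 1.000000 = 29.1000
beer: 22.0 × (2/2) = 22.0 × 1.000000 = 22.0000
coffee: 8.5 × (10/7) = 8.5 × 1.428571 = 12.1429
Index = Σ wᵢ·(p₁ᵢ/p₀ᵢ) = 28.1357 + 10.1000 + 29.1000 + 22.0000 + 12.1429 = 101.4786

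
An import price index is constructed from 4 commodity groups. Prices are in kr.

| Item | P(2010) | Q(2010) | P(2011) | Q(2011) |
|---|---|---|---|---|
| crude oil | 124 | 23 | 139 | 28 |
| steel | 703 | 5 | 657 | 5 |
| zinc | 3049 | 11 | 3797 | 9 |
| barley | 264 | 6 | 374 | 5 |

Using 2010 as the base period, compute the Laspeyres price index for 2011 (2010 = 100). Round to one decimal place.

Laspeyres price index uses base-period quantities as weights.
ΣP(2011)·Q(2010) = 139×23 + 657×5 + 3797×11 + 374×6 = 3197 + 3285 + 41767 + 2244 = 50493
ΣP(2010)·Q(2010) = 124×23 + 703×5 + 3049×11 + 264×6 = 2852 + 3515 + 33539 + 1584 = 41490
Index = 50493 / 41490 × 100 = 121.6992

121.7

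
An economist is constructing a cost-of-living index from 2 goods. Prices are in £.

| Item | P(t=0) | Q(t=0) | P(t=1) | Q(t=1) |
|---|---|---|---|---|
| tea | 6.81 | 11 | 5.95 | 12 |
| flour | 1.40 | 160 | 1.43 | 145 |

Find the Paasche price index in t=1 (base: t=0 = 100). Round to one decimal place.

97.9

Paasche price index uses current-period quantities as weights.
ΣP(t=1)·Q(t=1) = 5.95×12 + 1.43×145 = 71.4 + 207.35 = 278.75
ΣP(t=0)·Q(t=1) = 6.81×12 + 1.40×145 = 81.72 + 203 = 284.72
Index = 278.75 / 284.72 × 100 = 97.9032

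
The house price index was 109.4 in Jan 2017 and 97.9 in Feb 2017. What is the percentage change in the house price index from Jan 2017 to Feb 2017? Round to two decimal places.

-10.51%

Change = (97.9 − 109.4) / 109.4 × 100
       = -11.5 / 109.4 × 100 = -10.5119%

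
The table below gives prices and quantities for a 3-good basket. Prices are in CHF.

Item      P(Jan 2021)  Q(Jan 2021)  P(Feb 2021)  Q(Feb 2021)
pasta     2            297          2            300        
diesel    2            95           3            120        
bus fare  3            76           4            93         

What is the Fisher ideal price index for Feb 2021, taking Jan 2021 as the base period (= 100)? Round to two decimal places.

Laspeyres component (base-period weights):
ΣP(Feb 2021)Q(Jan 2021) = 2×297 + 3×95 + 4×76 = 594 + 285 + 304 = 1183
ΣP(Jan 2021)Q(Jan 2021) = 2×297 + 2×95 + 3×76 = 594 + 190 + 228 = 1012
L = 1183 / 1012 × 100 = 116.8972
Paasche component (current-period weights):
ΣP(Feb 2021)Q(Feb 2021) = 2×300 + 3×120 + 4×93 = 600 + 360 + 372 = 1332
ΣP(Jan 2021)Q(Feb 2021) = 2×300 + 2×120 + 3×93 = 600 + 240 + 279 = 1119
P = 1332 / 1119 × 100 = 119.0349
Fisher = √(L × P) = √(116.8972 × 119.0349) = 117.9612

117.96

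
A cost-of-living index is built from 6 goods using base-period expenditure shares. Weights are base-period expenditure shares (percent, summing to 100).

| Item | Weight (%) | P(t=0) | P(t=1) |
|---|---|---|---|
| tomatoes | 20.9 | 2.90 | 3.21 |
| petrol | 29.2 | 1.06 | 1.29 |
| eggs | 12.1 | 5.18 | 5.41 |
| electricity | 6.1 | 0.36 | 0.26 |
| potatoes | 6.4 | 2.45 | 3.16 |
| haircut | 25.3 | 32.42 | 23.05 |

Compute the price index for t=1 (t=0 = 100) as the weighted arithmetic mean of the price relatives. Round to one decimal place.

tomatoes: 20.9 × (3.21/2.90) = 20.9 × 1.106897 = 23.1341
petrol: 29.2 × (1.29/1.06) = 29.2 × 1.216981 = 35.5358
eggs: 12.1 × (5.41/5.18) = 12.1 × 1.044402 = 12.6373
electricity: 6.1 × (0.26/0.36) = 6.1 × 0.722222 = 4.4056
potatoes: 6.4 × (3.16/2.45) = 6.4 × 1.289796 = 8.2547
haircut: 25.3 × (23.05/32.42) = 25.3 × 0.710981 = 17.9878
Index = Σ wᵢ·(p₁ᵢ/p₀ᵢ) = 23.1341 + 35.5358 + 12.6373 + 4.4056 + 8.2547 + 17.9878 = 101.9553

102.0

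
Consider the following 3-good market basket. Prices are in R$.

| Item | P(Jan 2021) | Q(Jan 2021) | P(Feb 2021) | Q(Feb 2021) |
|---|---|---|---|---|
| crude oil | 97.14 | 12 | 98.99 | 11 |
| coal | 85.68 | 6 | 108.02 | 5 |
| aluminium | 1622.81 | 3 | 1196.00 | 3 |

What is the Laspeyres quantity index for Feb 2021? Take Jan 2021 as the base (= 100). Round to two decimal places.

97.21

Laspeyres quantity index uses base-period prices as weights.
ΣP(Jan 2021)·Q(Feb 2021) = 97.14×11 + 85.68×5 + 1622.81×3 = 1068.54 + 428.4 + 4868.43 = 6365.37
ΣP(Jan 2021)·Q(Jan 2021) = 97.14×12 + 85.68×6 + 1622.81×3 = 1165.68 + 514.08 + 4868.43 = 6548.19
Index = 6365.37 / 6548.19 × 100 = 97.2081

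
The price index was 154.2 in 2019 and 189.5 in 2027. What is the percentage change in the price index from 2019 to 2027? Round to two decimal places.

Change = (189.5 − 154.2) / 154.2 × 100
       = 35.3 / 154.2 × 100 = 22.8923%

22.89%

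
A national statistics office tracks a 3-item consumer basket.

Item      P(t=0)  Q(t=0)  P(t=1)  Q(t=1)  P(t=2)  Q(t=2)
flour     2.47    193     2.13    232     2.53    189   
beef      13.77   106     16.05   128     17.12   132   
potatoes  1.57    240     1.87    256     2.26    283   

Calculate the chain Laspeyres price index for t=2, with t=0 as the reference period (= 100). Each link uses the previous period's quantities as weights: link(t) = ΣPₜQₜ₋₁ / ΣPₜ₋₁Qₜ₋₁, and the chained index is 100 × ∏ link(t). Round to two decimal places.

122.78

Link t=0→t=1:
ΣP(t=1)Q(t=0) = 2.13×193 + 16.05×106 + 1.87×240 = 411.09 + 1701.3 + 448.8 = 2561.19
ΣP(t=0)Q(t=0) = 2.47×193 + 13.77×106 + 1.57×240 = 476.71 + 1459.62 + 376.8 = 2313.13
link = 2561.19/2313.13 = 1.107240
Link t=1→t=2:
ΣP(t=2)Q(t=1) = 2.53×232 + 17.12×128 + 2.26×256 = 586.96 + 2191.36 + 578.56 = 3356.88
ΣP(t=1)Q(t=1) = 2.13×232 + 16.05×128 + 1.87×256 = 494.16 + 2054.4 + 478.72 = 3027.28
link = 3356.88/3027.28 = 1.108877
Chained index = 100 × 1.107240 × 1.108877 = 122.7793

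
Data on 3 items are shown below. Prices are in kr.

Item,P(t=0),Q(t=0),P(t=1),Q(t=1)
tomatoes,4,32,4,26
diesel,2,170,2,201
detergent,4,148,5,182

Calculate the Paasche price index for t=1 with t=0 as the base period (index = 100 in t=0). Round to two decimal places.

114.75

Paasche price index uses current-period quantities as weights.
ΣP(t=1)·Q(t=1) = 4×26 + 2×201 + 5×182 = 104 + 402 + 910 = 1416
ΣP(t=0)·Q(t=1) = 4×26 + 2×201 + 4×182 = 104 + 402 + 728 = 1234
Index = 1416 / 1234 × 100 = 114.7488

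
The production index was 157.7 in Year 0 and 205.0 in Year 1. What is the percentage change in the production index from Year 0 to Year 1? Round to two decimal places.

Change = (205.0 − 157.7) / 157.7 × 100
       = 47.3 / 157.7 × 100 = 29.9937%

29.99%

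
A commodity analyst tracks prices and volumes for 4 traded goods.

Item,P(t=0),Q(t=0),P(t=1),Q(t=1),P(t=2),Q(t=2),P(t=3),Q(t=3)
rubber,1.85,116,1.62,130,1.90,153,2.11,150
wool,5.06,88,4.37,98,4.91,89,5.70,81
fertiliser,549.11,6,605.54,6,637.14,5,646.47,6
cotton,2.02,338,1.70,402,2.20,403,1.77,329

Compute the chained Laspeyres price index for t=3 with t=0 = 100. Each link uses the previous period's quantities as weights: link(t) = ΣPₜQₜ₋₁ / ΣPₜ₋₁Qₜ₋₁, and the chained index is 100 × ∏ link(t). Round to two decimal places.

Link t=0→t=1:
ΣP(t=1)Q(t=0) = 1.62×116 + 4.37×88 + 605.54×6 + 1.70×338 = 187.92 + 384.56 + 3633.24 + 574.6 = 4780.32
ΣP(t=0)Q(t=0) = 1.85×116 + 5.06×88 + 549.11×6 + 2.02×338 = 214.6 + 445.28 + 3294.66 + 682.76 = 4637.3
link = 4780.32/4637.3 = 1.030841
Link t=1→t=2:
ΣP(t=2)Q(t=1) = 1.90×130 + 4.91×98 + 637.14×6 + 2.20×402 = 247 + 481.18 + 3822.84 + 884.4 = 5435.42
ΣP(t=1)Q(t=1) = 1.62×130 + 4.37×98 + 605.54×6 + 1.70×402 = 210.6 + 428.26 + 3633.24 + 683.4 = 4955.5
link = 5435.42/4955.5 = 1.096846
Link t=2→t=3:
ΣP(t=3)Q(t=2) = 2.11×153 + 5.70×89 + 646.47×5 + 1.77×403 = 322.83 + 507.3 + 3232.35 + 713.31 = 4775.79
ΣP(t=2)Q(t=2) = 1.90×153 + 4.91×89 + 637.14×5 + 2.20×403 = 290.7 + 436.99 + 3185.7 + 886.6 = 4799.99
link = 4775.79/4799.99 = 0.994958
Chained index = 100 × 1.030841 × 1.096846 × 0.994958 = 112.4974

112.50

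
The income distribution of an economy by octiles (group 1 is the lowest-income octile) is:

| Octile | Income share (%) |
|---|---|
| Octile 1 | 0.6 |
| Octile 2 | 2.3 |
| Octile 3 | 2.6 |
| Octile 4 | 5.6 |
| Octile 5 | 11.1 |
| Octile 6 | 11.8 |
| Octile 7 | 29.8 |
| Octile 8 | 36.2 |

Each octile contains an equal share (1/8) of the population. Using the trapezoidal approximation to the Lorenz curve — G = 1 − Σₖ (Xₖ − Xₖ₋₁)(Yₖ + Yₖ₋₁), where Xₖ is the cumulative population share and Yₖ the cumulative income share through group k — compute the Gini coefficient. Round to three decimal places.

Cumulative income shares Yₖ: 0.0060, 0.0290, 0.0550, 0.1110, 0.2220, 0.3400, 0.6380, 1.0000
Σ (Xₖ−Xₖ₋₁)(Yₖ+Yₖ₋₁) = (1/8)(0.0060+0.0000) + (1/8)(0.0290+0.0060) + (1/8)(0.0550+0.0290) + (1/8)(0.1110+0.0550) + (1/8)(0.2220+0.1110) + (1/8)(0.3400+0.2220) + (1/8)(0.6380+0.3400) + (1/8)(1.0000+0.6380)
  = 0.0008 + 0.0044 + 0.0105 + 0.0207 + 0.0416 + 0.0702 + 0.1222 + 0.2047 = 0.4752
G = 1 − 0.4752 = 0.5248

0.525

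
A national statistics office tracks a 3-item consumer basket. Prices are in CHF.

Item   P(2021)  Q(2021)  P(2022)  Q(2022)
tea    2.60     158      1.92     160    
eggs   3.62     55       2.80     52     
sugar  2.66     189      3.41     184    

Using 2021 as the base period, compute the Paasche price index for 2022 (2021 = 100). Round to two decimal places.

Paasche price index uses current-period quantities as weights.
ΣP(2022)·Q(2022) = 1.92×160 + 2.80×52 + 3.41×184 = 307.2 + 145.6 + 627.44 = 1080.24
ΣP(2021)·Q(2022) = 2.60×160 + 3.62×52 + 2.66×184 = 416 + 188.24 + 489.44 = 1093.68
Index = 1080.24 / 1093.68 × 100 = 98.7711

98.77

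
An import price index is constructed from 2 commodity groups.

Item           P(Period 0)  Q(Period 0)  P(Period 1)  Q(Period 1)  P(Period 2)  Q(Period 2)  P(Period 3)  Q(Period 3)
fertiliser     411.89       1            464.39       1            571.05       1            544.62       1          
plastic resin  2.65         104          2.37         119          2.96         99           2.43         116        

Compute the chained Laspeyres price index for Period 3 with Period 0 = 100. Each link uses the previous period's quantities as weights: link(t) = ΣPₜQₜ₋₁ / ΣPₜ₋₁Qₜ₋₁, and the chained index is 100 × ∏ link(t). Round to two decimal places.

116.22

Link Period 0→Period 1:
ΣP(Period 1)Q(Period 0) = 464.39×1 + 2.37×104 = 464.39 + 246.48 = 710.87
ΣP(Period 0)Q(Period 0) = 411.89×1 + 2.65×104 = 411.89 + 275.6 = 687.49
link = 710.87/687.49 = 1.034008
Link Period 1→Period 2:
ΣP(Period 2)Q(Period 1) = 571.05×1 + 2.96×119 = 571.05 + 352.24 = 923.29
ΣP(Period 1)Q(Period 1) = 464.39×1 + 2.37×119 = 464.39 + 282.03 = 746.42
link = 923.29/746.42 = 1.236958
Link Period 2→Period 3:
ΣP(Period 3)Q(Period 2) = 544.62×1 + 2.43×99 = 544.62 + 240.57 = 785.19
ΣP(Period 2)Q(Period 2) = 571.05×1 + 2.96×99 = 571.05 + 293.04 = 864.09
link = 785.19/864.09 = 0.908690
Chained index = 100 × 1.034008 × 1.236958 × 0.908690 = 116.2236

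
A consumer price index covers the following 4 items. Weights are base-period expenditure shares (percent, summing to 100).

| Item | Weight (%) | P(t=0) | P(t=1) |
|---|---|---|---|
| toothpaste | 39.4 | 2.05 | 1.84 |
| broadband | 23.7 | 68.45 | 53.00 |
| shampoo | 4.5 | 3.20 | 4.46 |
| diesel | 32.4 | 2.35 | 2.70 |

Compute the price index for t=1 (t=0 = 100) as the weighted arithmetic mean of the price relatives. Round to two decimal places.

toothpaste: 39.4 × (1.84/2.05) = 39.4 × 0.897561 = 35.3639
broadband: 23.7 × (53.00/68.45) = 23.7 × 0.774288 = 18.3506
shampoo: 4.5 × (4.46/3.20) = 4.5 × 1.393750 = 6.2719
diesel: 32.4 × (2.70/2.35) = 32.4 × 1.148936 = 37.2255
Index = Σ wᵢ·(p₁ᵢ/p₀ᵢ) = 35.3639 + 18.3506 + 6.2719 + 37.2255 = 97.2119

97.21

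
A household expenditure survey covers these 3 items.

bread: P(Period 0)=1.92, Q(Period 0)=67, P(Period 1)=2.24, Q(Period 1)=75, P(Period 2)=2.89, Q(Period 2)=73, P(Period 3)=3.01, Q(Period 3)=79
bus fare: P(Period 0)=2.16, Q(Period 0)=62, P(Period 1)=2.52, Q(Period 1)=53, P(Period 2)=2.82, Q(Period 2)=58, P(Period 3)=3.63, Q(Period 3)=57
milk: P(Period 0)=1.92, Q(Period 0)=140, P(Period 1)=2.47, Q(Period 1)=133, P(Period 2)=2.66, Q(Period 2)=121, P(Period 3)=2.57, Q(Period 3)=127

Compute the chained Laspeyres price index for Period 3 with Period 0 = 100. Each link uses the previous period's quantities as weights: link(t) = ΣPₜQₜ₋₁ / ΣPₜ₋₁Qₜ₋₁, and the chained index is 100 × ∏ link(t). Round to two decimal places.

Link Period 0→Period 1:
ΣP(Period 1)Q(Period 0) = 2.24×67 + 2.52×62 + 2.47×140 = 150.08 + 156.24 + 345.8 = 652.12
ΣP(Period 0)Q(Period 0) = 1.92×67 + 2.16×62 + 1.92×140 = 128.64 + 133.92 + 268.8 = 531.36
link = 652.12/531.36 = 1.227266
Link Period 1→Period 2:
ΣP(Period 2)Q(Period 1) = 2.89×75 + 2.82×53 + 2.66×133 = 216.75 + 149.46 + 353.78 = 719.99
ΣP(Period 1)Q(Period 1) = 2.24×75 + 2.52×53 + 2.47×133 = 168 + 133.56 + 328.51 = 630.07
link = 719.99/630.07 = 1.142714
Link Period 2→Period 3:
ΣP(Period 3)Q(Period 2) = 3.01×73 + 3.63×58 + 2.57×121 = 219.73 + 210.54 + 310.97 = 741.24
ΣP(Period 2)Q(Period 2) = 2.89×73 + 2.82×58 + 2.66×121 = 210.97 + 163.56 + 321.86 = 696.39
link = 741.24/696.39 = 1.064404
Chained index = 100 × 1.227266 × 1.142714 × 1.064404 = 149.2735

149.27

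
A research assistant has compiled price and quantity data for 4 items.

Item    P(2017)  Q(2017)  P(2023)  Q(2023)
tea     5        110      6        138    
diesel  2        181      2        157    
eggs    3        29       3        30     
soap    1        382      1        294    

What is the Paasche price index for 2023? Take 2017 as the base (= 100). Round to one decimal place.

Paasche price index uses current-period quantities as weights.
ΣP(2023)·Q(2023) = 6×138 + 2×157 + 3×30 + 1×294 = 828 + 314 + 90 + 294 = 1526
ΣP(2017)·Q(2023) = 5×138 + 2×157 + 3×30 + 1×294 = 690 + 314 + 90 + 294 = 1388
Index = 1526 / 1388 × 100 = 109.9424

109.9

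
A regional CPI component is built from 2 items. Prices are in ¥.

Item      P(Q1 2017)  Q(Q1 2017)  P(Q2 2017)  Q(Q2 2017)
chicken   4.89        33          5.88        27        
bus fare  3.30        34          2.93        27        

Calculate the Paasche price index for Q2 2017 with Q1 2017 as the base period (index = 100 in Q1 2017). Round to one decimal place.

107.6

Paasche price index uses current-period quantities as weights.
ΣP(Q2 2017)·Q(Q2 2017) = 5.88×27 + 2.93×27 = 158.76 + 79.11 = 237.87
ΣP(Q1 2017)·Q(Q2 2017) = 4.89×27 + 3.30×27 = 132.03 + 89.1 = 221.13
Index = 237.87 / 221.13 × 100 = 107.5702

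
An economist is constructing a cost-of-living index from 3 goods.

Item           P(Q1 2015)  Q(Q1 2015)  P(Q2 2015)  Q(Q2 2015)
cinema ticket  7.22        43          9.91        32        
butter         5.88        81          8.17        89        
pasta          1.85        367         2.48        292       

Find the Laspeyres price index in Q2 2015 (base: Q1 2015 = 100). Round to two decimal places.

Laspeyres price index uses base-period quantities as weights.
ΣP(Q2 2015)·Q(Q1 2015) = 9.91×43 + 8.17×81 + 2.48×367 = 426.13 + 661.77 + 910.16 = 1998.06
ΣP(Q1 2015)·Q(Q1 2015) = 7.22×43 + 5.88×81 + 1.85×367 = 310.46 + 476.28 + 678.95 = 1465.69
Index = 1998.06 / 1465.69 × 100 = 136.3221

136.32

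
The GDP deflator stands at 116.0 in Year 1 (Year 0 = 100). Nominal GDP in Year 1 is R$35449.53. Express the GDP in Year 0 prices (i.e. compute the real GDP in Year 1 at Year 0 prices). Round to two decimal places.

Real = Nominal ÷ (Index/100) = 35449.53 ÷ (116.0/100)
     = 35449.53 ÷ 1.160 = 30559.9397

30559.94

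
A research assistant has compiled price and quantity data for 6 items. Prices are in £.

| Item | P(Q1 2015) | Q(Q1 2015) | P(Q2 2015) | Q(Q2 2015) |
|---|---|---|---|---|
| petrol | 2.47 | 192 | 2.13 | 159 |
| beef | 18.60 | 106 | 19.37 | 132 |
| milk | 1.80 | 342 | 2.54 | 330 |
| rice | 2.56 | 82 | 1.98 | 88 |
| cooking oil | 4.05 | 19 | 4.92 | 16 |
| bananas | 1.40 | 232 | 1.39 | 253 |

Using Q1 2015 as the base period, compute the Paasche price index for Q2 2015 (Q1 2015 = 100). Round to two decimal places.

106.17

Paasche price index uses current-period quantities as weights.
ΣP(Q2 2015)·Q(Q2 2015) = 2.13×159 + 19.37×132 + 2.54×330 + 1.98×88 + 4.92×16 + 1.39×253 = 338.67 + 2556.84 + 838.2 + 174.24 + 78.72 + 351.67 = 4338.34
ΣP(Q1 2015)·Q(Q2 2015) = 2.47×159 + 18.60×132 + 1.80×330 + 2.56×88 + 4.05×16 + 1.40×253 = 392.73 + 2455.2 + 594 + 225.28 + 64.8 + 354.2 = 4086.21
Index = 4338.34 / 4086.21 × 100 = 106.1703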